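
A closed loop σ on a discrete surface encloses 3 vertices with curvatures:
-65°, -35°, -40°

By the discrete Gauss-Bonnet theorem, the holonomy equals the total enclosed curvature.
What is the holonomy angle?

Holonomy = total enclosed curvature = (-65°) + (-35°) + (-40°) = -140°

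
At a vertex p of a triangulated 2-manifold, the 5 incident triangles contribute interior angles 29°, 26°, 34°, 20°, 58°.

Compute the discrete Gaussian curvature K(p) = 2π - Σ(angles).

Sum of angles = 167°. K = 360° - 167° = 193° = 193π/180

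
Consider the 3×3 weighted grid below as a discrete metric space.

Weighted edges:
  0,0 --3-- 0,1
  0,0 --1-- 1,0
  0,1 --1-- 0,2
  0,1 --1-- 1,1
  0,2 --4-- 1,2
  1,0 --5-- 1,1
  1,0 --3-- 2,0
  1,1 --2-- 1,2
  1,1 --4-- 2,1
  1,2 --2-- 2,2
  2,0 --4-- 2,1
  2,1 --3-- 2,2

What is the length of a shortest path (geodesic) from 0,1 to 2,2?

Shortest path: 0,1 → 1,1 → 1,2 → 2,2, total weight = 5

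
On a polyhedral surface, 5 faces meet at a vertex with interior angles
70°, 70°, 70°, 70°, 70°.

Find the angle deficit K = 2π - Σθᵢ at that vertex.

Sum of angles = 350°. K = 360° - 350° = 10° = π/18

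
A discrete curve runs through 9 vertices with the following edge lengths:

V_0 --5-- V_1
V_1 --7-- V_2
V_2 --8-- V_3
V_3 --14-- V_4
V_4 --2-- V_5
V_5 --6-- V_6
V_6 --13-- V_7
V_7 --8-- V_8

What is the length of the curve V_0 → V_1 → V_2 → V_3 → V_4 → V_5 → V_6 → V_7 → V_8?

Arc length = 5 + 7 + 8 + 14 + 2 + 6 + 13 + 8 = 63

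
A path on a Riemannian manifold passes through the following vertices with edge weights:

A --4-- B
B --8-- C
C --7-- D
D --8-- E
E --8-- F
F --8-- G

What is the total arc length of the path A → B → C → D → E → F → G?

Arc length = 4 + 8 + 7 + 8 + 8 + 8 = 43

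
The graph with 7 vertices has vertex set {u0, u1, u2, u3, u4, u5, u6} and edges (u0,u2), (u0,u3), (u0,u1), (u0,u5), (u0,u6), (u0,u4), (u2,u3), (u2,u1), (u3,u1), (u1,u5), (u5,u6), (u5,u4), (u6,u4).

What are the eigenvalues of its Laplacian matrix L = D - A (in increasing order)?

Degrees: deg(u0) = 6, deg(u1) = 4, deg(u2) = 3, deg(u3) = 3, deg(u4) = 3, deg(u5) = 4, deg(u6) = 3.
L = D − A with rows/columns ordered (u0, u1, u2, u3, u4, u5, u6):
  [ 6, -1, -1, -1, -1, -1, -1]
  [-1,  4, -1, -1,  0, -1,  0]
  [-1, -1,  3, -1,  0,  0,  0]
  [-1, -1, -1,  3,  0,  0,  0]
  [-1,  0,  0,  0,  3, -1, -1]
  [-1, -1,  0,  0, -1,  4, -1]
  [-1,  0,  0,  0, -1, -1,  3]
Characteristic polynomial: det(λI − L) = λ(λ² − 7λ + 8)(λ − 4)³(λ − 7).
Roots: λ = 0; (λ² − 7λ + 8) = 0 ⇒ λ = (7 ± √17)/2 ≈ 1.4384, 5.5616; (λ − 4) = 0 ⇒ λ = 4 (multiplicity 3); (λ − 7) = 0 ⇒ λ = 7.
(Check: the roots sum (with multiplicity) to 26, matching trace L = Σdeg = 2·13 = 26.)
Laplacian eigenvalues (increasing order): [0.0, 1.4384, 4.0, 4.0, 4.0, 5.5616, 7.0]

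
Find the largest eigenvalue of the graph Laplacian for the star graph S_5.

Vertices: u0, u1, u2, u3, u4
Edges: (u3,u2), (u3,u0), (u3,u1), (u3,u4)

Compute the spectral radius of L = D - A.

The star S_5 is the complete bipartite graph K_{1,4} (one hub of degree 4, 4 leaves of degree 1). The Laplacian spectrum of K_{p,q} is 0, p (multiplicity q−1), q (multiplicity p−1), p+q. With p = 1, q = 4: 0 once, 1 with multiplicity 3, and 5 once. (Check: trace L = sum of degrees = 8 = 3·1 + 5.)
Laplacian eigenvalues: [0.0, 1.0, 1.0, 1.0, 5.0]. Largest eigenvalue (spectral radius) = 5.0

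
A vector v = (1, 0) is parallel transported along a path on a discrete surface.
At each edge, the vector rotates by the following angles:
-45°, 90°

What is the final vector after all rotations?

Total rotation: (-45°) + 90° = 45°. Final vector: (0.7071, 0.7071)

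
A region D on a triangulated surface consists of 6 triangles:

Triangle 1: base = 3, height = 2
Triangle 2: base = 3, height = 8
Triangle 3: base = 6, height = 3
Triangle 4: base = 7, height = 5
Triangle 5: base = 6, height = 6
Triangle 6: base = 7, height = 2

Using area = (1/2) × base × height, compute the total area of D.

(1/2)×3×2 + (1/2)×3×8 + (1/2)×6×3 + (1/2)×7×5 + (1/2)×6×6 + (1/2)×7×2 = 66.5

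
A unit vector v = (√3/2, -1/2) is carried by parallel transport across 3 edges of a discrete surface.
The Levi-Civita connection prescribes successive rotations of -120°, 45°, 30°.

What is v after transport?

Total rotation: (-120°) + 45° + 30° = -45°. Final vector: (0.2588, -0.9659)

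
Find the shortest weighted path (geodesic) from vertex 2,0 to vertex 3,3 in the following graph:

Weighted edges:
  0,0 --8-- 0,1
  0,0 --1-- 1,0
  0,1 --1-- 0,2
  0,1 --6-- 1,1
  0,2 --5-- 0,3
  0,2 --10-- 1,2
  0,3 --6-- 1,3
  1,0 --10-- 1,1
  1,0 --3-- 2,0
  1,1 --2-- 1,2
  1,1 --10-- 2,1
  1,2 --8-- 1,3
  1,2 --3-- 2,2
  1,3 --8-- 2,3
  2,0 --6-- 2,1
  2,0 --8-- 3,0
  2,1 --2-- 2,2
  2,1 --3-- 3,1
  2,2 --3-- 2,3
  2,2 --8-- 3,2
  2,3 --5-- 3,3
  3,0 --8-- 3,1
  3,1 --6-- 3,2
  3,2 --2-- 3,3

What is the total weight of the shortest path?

Shortest path: 2,0 → 2,1 → 2,2 → 2,3 → 3,3, total weight = 16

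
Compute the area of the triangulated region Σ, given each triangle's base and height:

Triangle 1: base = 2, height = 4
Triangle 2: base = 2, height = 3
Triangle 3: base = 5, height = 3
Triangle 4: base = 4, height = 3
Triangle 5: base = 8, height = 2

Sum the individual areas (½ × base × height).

(1/2)×2×4 + (1/2)×2×3 + (1/2)×5×3 + (1/2)×4×3 + (1/2)×8×2 = 28.5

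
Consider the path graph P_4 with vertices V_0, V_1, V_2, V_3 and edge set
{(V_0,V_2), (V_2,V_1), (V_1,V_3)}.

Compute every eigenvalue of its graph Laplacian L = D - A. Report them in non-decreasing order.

The path graph P_n has Laplacian eigenvalues λ_k = 2 − 2cos(kπ/n), k = 0, 1, …, n−1. Here n = 4:
k=0: 2 − 2cos(0) = 0.0; k=1: 2 − 2cos(π/4) = 0.5858; k=2: 2 − 2cos(π/2) = 2.0; k=3: 2 − 2cos(3π/4) = 3.4142.
Laplacian eigenvalues (increasing order): [0.0, 0.5858, 2.0, 3.4142]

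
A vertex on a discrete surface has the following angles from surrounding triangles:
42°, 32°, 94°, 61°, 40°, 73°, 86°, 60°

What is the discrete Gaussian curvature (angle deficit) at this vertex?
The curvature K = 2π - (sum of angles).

Sum of angles = 488°. K = 360° - 488° = -128° = -32π/45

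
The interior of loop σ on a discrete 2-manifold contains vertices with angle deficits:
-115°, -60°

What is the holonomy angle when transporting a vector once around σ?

Holonomy = total enclosed curvature = (-115°) + (-60°) = -175°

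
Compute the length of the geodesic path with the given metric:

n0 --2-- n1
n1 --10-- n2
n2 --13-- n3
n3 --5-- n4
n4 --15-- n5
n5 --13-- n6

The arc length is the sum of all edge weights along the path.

Arc length = 2 + 10 + 13 + 5 + 15 + 13 = 58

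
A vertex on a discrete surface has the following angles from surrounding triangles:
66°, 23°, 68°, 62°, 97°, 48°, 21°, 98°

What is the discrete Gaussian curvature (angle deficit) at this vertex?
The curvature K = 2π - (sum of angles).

Sum of angles = 483°. K = 360° - 483° = -123° = -41π/60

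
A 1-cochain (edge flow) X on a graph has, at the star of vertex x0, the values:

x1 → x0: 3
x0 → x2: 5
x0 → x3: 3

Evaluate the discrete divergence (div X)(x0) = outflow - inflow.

Divergence = sum of outgoing flows = (-3) + 5 + 3 = 5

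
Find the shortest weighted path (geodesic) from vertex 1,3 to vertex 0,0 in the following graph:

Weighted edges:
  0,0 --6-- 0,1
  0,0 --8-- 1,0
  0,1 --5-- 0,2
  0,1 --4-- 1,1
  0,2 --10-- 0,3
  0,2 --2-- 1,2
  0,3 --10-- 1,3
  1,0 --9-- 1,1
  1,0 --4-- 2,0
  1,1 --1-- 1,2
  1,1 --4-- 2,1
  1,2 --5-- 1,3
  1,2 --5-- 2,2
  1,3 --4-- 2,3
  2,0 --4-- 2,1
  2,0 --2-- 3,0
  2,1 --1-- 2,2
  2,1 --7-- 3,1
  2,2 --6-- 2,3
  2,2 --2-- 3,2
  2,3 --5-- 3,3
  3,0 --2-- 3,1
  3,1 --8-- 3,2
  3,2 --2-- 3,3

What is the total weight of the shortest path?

Shortest path: 1,3 → 1,2 → 1,1 → 0,1 → 0,0, total weight = 16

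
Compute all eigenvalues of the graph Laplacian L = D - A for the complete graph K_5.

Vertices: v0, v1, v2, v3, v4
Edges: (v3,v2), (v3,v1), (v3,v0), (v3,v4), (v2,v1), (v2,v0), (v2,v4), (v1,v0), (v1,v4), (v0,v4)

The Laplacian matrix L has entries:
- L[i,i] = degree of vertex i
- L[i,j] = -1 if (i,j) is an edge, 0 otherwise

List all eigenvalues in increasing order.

For the complete graph K_n, L = nI − J (J = all-ones matrix). J has eigenvalues n (once, eigenvector 𝟙) and 0 (multiplicity n−1), so L has eigenvalues 0 (once) and n (multiplicity n−1). Here n = 5: eigenvalue 0 once and 5 with multiplicity 4.
Laplacian eigenvalues (increasing order): [0.0, 5.0, 5.0, 5.0, 5.0]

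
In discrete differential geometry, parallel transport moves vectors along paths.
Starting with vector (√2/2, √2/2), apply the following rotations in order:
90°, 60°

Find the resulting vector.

Total rotation: 90° + 60° = 150°. Final vector: (-0.9659, -0.2588)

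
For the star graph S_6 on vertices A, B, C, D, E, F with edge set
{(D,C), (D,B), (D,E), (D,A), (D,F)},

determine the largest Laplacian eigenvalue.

The star S_6 is the complete bipartite graph K_{1,5} (one hub of degree 5, 5 leaves of degree 1). The Laplacian spectrum of K_{p,q} is 0, p (multiplicity q−1), q (multiplicity p−1), p+q. With p = 1, q = 5: 0 once, 1 with multiplicity 4, and 6 once. (Check: trace L = sum of degrees = 10 = 4·1 + 6.)
Laplacian eigenvalues: [0.0, 1.0, 1.0, 1.0, 1.0, 6.0]. Largest eigenvalue (spectral radius) = 6.0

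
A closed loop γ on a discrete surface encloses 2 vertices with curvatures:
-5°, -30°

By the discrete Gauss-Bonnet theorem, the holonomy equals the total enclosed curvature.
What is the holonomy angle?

Holonomy = total enclosed curvature = (-5°) + (-30°) = -35°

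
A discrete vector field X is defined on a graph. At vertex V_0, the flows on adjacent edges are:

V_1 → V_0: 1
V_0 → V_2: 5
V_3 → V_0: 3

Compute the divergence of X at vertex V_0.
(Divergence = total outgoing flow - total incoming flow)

Divergence = sum of outgoing flows = (-1) + 5 + (-3) = 1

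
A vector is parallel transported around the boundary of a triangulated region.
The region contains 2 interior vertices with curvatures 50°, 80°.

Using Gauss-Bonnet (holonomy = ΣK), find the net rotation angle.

Holonomy = total enclosed curvature = 50° + 80° = 130°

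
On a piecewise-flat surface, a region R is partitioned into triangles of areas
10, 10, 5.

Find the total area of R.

10 + 10 + 5 = 25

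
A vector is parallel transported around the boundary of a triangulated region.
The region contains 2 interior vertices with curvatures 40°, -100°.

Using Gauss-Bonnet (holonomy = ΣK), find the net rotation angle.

Holonomy = total enclosed curvature = 40° + (-100°) = -60°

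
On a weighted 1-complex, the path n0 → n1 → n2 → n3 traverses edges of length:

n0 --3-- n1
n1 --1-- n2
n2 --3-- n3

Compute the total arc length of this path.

Arc length = 3 + 1 + 3 = 7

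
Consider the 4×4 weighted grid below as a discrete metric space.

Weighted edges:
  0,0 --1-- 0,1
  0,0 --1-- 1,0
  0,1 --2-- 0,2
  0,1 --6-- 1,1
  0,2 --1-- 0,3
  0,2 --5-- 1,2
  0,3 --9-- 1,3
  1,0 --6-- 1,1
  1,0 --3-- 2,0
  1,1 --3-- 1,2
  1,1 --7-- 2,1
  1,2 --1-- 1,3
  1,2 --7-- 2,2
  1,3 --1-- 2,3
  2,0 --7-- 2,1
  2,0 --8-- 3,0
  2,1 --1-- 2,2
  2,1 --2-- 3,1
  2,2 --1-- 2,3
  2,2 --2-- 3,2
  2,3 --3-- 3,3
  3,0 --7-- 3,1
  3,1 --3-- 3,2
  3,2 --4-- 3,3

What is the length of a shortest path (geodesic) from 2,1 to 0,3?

Shortest path: 2,1 → 2,2 → 2,3 → 1,3 → 1,2 → 0,2 → 0,3, total weight = 10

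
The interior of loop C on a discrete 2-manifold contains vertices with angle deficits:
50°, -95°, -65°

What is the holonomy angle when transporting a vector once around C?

Holonomy = total enclosed curvature = 50° + (-95°) + (-65°) = -110°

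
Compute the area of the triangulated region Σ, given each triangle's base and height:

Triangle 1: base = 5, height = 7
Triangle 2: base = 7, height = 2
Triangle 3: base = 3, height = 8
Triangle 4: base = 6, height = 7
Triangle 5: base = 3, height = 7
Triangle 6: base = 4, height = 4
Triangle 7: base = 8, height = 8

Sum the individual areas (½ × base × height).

(1/2)×5×7 + (1/2)×7×2 + (1/2)×3×8 + (1/2)×6×7 + (1/2)×3×7 + (1/2)×4×4 + (1/2)×8×8 = 108.0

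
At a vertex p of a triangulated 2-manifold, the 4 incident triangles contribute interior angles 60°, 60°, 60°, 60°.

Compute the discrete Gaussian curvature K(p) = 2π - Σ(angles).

Sum of angles = 240°. K = 360° - 240° = 120° = 2π/3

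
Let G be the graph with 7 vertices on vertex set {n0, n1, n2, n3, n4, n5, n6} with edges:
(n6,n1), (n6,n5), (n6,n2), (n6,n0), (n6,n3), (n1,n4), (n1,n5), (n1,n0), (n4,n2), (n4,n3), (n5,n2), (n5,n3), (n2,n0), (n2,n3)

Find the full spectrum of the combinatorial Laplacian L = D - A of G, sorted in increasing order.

Degrees: deg(n0) = 3, deg(n1) = 4, deg(n2) = 5, deg(n3) = 4, deg(n4) = 3, deg(n5) = 4, deg(n6) = 5.
L = D − A with rows/columns ordered (n0, n1, n2, n3, n4, n5, n6):
  [ 3, -1, -1,  0,  0,  0, -1]
  [-1,  4,  0,  0, -1, -1, -1]
  [-1,  0,  5, -1, -1, -1, -1]
  [ 0,  0, -1,  4, -1, -1, -1]
  [ 0, -1, -1, -1,  3,  0,  0]
  [ 0, -1, -1, -1,  0,  4, -1]
  [-1, -1, -1, -1,  0, -1,  5]
Characteristic polynomial: det(λI − L) = λ(λ² − 8λ + 14)(λ² − 10λ + 22)(λ − 4)(λ − 6).
Roots: λ = 0; (λ² − 8λ + 14) = 0 ⇒ λ = 4 ± √2 ≈ 2.5858, 5.4142; (λ² − 10λ + 22) = 0 ⇒ λ = 5 ± √3 ≈ 3.2679, 6.7321; (λ − 4) = 0 ⇒ λ = 4; (λ − 6) = 0 ⇒ λ = 6.
(Check: the roots sum (with multiplicity) to 28, matching trace L = Σdeg = 2·14 = 28.)
Laplacian eigenvalues (increasing order): [0.0, 2.5858, 3.2679, 4.0, 5.4142, 6.0, 6.7321]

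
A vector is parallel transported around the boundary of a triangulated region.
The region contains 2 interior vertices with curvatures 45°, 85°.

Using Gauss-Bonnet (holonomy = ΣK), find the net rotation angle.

Holonomy = total enclosed curvature = 45° + 85° = 130°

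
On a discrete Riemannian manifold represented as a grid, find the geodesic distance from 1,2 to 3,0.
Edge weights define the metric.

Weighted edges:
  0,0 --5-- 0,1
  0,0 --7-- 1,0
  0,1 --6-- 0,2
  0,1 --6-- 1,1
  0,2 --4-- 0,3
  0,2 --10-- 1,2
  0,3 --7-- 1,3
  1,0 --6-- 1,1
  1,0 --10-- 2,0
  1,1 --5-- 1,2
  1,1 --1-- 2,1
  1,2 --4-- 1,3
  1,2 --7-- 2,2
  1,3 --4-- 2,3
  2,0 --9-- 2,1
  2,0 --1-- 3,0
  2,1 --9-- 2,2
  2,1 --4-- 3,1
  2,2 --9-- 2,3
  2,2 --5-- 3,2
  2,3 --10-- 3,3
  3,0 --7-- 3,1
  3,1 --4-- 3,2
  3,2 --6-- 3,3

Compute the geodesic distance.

Shortest path: 1,2 → 1,1 → 2,1 → 2,0 → 3,0, total weight = 16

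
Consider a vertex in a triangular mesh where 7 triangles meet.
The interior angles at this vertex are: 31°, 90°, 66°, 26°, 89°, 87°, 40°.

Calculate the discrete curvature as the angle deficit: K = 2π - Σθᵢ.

Sum of angles = 429°. K = 360° - 429° = -69° = -23π/60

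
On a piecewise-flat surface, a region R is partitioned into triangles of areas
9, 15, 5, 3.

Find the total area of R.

9 + 15 + 5 + 3 = 32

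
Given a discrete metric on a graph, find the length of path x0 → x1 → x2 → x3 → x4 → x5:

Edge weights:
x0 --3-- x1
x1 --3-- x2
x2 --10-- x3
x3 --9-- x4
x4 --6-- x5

Arc length = 3 + 3 + 10 + 9 + 6 = 31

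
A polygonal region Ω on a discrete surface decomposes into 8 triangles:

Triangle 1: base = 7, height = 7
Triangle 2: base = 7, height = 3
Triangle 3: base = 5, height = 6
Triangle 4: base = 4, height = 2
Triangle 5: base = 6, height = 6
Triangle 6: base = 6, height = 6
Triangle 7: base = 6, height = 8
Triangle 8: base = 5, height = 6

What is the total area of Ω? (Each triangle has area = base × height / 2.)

(1/2)×7×7 + (1/2)×7×3 + (1/2)×5×6 + (1/2)×4×2 + (1/2)×6×6 + (1/2)×6×6 + (1/2)×6×8 + (1/2)×5×6 = 129.0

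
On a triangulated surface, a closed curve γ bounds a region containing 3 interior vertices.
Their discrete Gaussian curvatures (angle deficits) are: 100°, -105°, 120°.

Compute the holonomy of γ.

Holonomy = total enclosed curvature = 100° + (-105°) + 120° = 115°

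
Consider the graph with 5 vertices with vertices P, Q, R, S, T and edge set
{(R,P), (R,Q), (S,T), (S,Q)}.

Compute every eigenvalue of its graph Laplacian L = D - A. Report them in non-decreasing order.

Degrees: deg(P) = 1, deg(Q) = 2, deg(R) = 2, deg(S) = 2, deg(T) = 1.
L = D − A with rows/columns ordered (P, Q, R, S, T):
  [ 1,  0, -1,  0,  0]
  [ 0,  2, -1, -1,  0]
  [-1, -1,  2,  0,  0]
  [ 0, -1,  0,  2, -1]
  [ 0,  0,  0, -1,  1]
Characteristic polynomial: det(λI − L) = λ(λ² − 3λ + 1)(λ² − 5λ + 5).
Roots: λ = 0; (λ² − 3λ + 1) = 0 ⇒ λ = (3 ± √5)/2 ≈ 0.382, 2.618; (λ² − 5λ + 5) = 0 ⇒ λ = (5 ± √5)/2 ≈ 1.382, 3.618.
(Check: the roots sum (with multiplicity) to 8, matching trace L = Σdeg = 2·4 = 8.)
Laplacian eigenvalues (increasing order): [0.0, 0.382, 1.382, 2.618, 3.618]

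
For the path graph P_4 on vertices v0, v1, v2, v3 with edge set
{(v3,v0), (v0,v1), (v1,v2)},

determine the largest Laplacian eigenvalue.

The path graph P_n has Laplacian eigenvalues λ_k = 2 − 2cos(kπ/n), k = 0, 1, …, n−1. Here n = 4:
k=0: 2 − 2cos(0) = 0.0; k=1: 2 − 2cos(π/4) = 0.5858; k=2: 2 − 2cos(π/2) = 2.0; k=3: 2 − 2cos(3π/4) = 3.4142.
Laplacian eigenvalues: [0.0, 0.5858, 2.0, 3.4142]. Largest eigenvalue (spectral radius) = 3.4142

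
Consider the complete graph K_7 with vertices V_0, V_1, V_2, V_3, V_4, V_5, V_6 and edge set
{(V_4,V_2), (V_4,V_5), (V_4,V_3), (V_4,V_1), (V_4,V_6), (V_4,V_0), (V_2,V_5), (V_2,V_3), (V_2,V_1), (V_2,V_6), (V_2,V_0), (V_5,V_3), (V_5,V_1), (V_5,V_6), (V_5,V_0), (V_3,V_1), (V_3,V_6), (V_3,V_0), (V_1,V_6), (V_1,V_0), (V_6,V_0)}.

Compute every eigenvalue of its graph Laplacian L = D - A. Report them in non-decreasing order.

For the complete graph K_n, L = nI − J (J = all-ones matrix). J has eigenvalues n (once, eigenvector 𝟙) and 0 (multiplicity n−1), so L has eigenvalues 0 (once) and n (multiplicity n−1). Here n = 7: eigenvalue 0 once and 7 with multiplicity 6.
Laplacian eigenvalues (increasing order): [0.0, 7.0, 7.0, 7.0, 7.0, 7.0, 7.0]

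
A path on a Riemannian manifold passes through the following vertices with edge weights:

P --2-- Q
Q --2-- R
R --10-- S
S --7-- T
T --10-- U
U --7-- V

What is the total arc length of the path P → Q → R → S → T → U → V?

Arc length = 2 + 2 + 10 + 7 + 10 + 7 = 38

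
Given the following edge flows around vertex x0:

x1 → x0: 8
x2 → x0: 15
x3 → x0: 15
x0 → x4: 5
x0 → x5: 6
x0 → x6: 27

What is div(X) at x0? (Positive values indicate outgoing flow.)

Divergence = sum of outgoing flows = (-8) + (-15) + (-15) + 5 + 6 + 27 = 0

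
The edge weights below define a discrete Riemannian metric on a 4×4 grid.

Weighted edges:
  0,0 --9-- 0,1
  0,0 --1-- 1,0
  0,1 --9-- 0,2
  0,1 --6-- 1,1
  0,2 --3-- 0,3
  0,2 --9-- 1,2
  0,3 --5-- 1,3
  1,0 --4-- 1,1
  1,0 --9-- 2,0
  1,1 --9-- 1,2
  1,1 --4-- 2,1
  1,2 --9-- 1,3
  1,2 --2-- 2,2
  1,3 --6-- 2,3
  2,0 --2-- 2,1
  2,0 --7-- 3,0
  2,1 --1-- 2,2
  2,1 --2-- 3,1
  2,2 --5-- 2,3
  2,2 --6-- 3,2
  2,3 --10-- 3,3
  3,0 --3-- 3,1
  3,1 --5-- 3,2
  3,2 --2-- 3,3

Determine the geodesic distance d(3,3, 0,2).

Shortest path: 3,3 → 3,2 → 2,2 → 1,2 → 0,2, total weight = 19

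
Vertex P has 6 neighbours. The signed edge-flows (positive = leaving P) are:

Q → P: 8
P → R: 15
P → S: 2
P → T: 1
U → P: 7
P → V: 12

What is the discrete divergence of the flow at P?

Divergence = sum of outgoing flows = (-8) + 15 + 2 + 1 + (-7) + 12 = 15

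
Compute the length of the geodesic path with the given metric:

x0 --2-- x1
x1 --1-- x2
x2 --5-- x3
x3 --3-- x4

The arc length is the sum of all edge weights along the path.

Arc length = 2 + 1 + 5 + 3 = 11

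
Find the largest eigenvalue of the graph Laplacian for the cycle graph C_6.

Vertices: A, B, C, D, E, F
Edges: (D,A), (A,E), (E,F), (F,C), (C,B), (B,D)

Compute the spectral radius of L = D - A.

The cycle graph C_n has Laplacian eigenvalues λ_k = 2 − 2cos(2πk/n), k = 0, 1, …, n−1. Here n = 6:
k=0: 2 − 2cos(0) = 0.0; k=1: 2 − 2cos(π/3) = 1.0; k=2: 2 − 2cos(2π/3) = 3.0; k=3: 2 − 2cos(π) = 4.0; k=4: 2 − 2cos(4π/3) = 3.0; k=5: 2 − 2cos(5π/3) = 1.0.
Laplacian eigenvalues: [0.0, 1.0, 1.0, 3.0, 3.0, 4.0]. Largest eigenvalue (spectral radius) = 4.0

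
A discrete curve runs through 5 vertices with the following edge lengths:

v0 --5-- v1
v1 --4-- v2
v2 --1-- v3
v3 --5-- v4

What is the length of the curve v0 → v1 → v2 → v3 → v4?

Arc length = 5 + 4 + 1 + 5 = 15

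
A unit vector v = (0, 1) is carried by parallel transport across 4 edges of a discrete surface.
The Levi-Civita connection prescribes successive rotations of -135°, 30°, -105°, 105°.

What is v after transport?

Total rotation: (-135°) + 30° + (-105°) + 105° = -105°. Final vector: (0.9659, -0.2588)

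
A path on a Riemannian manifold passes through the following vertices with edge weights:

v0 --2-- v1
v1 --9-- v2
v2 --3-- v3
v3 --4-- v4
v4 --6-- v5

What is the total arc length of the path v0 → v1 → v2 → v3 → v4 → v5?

Arc length = 2 + 9 + 3 + 4 + 6 = 24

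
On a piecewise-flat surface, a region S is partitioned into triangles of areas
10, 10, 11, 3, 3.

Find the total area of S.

10 + 10 + 11 + 3 + 3 = 37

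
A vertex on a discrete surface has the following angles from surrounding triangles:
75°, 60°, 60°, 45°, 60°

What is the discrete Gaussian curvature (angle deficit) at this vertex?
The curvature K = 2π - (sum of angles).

Sum of angles = 300°. K = 360° - 300° = 60° = π/3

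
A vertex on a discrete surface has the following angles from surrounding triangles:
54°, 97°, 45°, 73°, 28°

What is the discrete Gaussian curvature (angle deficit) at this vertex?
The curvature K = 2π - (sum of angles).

Sum of angles = 297°. K = 360° - 297° = 63° = 7π/20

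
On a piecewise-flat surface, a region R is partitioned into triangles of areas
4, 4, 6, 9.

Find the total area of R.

4 + 4 + 6 + 9 = 23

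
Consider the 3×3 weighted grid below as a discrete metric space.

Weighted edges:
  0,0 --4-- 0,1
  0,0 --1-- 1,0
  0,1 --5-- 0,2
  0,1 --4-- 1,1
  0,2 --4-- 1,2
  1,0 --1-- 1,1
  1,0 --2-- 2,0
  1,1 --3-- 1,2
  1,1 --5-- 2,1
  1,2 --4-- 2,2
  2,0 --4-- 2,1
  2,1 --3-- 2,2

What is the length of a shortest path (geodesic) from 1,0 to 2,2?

Shortest path: 1,0 → 1,1 → 1,2 → 2,2, total weight = 8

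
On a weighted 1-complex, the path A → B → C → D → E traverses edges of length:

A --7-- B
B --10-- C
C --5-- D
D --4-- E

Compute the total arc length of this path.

Arc length = 7 + 10 + 5 + 4 = 26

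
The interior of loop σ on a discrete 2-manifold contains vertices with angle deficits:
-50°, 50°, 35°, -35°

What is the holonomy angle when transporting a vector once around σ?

Holonomy = total enclosed curvature = (-50°) + 50° + 35° + (-35°) = 0°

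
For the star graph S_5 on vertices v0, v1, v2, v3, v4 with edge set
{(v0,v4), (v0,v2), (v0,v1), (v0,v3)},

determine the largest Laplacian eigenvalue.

The star S_5 is the complete bipartite graph K_{1,4} (one hub of degree 4, 4 leaves of degree 1). The Laplacian spectrum of K_{p,q} is 0, p (multiplicity q−1), q (multiplicity p−1), p+q. With p = 1, q = 4: 0 once, 1 with multiplicity 3, and 5 once. (Check: trace L = sum of degrees = 8 = 3·1 + 5.)
Laplacian eigenvalues: [0.0, 1.0, 1.0, 1.0, 5.0]. Largest eigenvalue (spectral radius) = 5.0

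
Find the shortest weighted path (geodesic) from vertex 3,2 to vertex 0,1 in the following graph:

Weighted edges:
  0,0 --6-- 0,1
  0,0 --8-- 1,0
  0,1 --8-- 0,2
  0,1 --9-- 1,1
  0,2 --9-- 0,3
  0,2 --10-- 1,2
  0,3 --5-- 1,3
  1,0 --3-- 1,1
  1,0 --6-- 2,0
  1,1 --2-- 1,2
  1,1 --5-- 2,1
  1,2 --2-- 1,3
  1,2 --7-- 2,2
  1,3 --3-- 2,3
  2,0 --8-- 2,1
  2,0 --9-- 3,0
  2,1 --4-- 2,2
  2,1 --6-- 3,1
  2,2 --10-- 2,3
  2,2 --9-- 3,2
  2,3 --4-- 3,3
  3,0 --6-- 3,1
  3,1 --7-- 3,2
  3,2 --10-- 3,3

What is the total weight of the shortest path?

Shortest path: 3,2 → 3,1 → 2,1 → 1,1 → 0,1, total weight = 27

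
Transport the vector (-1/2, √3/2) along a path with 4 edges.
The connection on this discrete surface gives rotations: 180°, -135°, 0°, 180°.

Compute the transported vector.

Total rotation: 180° + (-135°) + 0° + 180° = 225° ≡ -135° (mod 360°). Final vector: (0.9659, -0.2588)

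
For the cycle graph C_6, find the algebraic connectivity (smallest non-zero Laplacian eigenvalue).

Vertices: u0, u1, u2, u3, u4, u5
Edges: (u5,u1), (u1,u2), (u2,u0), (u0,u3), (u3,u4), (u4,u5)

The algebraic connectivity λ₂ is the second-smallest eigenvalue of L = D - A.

The cycle graph C_n has Laplacian eigenvalues λ_k = 2 − 2cos(2πk/n), k = 0, 1, …, n−1. Here n = 6:
k=0: 2 − 2cos(0) = 0.0; k=1: 2 − 2cos(π/3) = 1.0; k=2: 2 − 2cos(2π/3) = 3.0; k=3: 2 − 2cos(π) = 4.0; k=4: 2 − 2cos(4π/3) = 3.0; k=5: 2 − 2cos(5π/3) = 1.0.
Laplacian eigenvalues: [0.0, 1.0, 1.0, 3.0, 3.0, 4.0]. Algebraic connectivity (smallest non-zero eigenvalue) = 1.0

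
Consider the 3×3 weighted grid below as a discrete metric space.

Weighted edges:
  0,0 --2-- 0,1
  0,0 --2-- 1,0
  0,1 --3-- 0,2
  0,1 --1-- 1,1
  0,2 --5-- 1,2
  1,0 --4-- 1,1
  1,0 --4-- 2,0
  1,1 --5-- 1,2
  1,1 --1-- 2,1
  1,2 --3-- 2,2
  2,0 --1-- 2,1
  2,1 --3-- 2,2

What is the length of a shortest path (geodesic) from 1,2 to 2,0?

Shortest path: 1,2 → 2,2 → 2,1 → 2,0, total weight = 7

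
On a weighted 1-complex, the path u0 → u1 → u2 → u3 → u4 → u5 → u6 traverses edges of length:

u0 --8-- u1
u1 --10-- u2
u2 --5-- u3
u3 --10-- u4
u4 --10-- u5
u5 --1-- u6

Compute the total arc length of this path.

Arc length = 8 + 10 + 5 + 10 + 10 + 1 = 44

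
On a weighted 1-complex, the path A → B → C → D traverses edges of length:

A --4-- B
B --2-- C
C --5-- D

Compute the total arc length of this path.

Arc length = 4 + 2 + 5 = 11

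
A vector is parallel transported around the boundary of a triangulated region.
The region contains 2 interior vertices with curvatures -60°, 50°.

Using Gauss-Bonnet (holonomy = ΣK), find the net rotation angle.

Holonomy = total enclosed curvature = (-60°) + 50° = -10°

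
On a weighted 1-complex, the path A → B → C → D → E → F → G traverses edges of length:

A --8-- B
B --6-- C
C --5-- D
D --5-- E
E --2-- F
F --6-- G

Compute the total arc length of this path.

Arc length = 8 + 6 + 5 + 5 + 2 + 6 = 32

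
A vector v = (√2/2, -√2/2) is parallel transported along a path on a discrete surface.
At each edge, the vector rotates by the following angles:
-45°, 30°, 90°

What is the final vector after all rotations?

Total rotation: (-45°) + 30° + 90° = 75°. Final vector: (0.8660, 0.5000)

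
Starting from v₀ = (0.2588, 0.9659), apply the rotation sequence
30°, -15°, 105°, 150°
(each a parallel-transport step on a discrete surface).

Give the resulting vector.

Total rotation: 30° + (-15°) + 105° + 150° = 270° ≡ -90° (mod 360°). Final vector: (0.9659, -0.2588)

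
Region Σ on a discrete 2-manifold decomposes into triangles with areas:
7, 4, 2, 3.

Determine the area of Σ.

7 + 4 + 2 + 3 = 16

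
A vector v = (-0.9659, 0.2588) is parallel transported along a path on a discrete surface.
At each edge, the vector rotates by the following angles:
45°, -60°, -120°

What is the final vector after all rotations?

Total rotation: 45° + (-60°) + (-120°) = -135°. Final vector: (0.8660, 0.5000)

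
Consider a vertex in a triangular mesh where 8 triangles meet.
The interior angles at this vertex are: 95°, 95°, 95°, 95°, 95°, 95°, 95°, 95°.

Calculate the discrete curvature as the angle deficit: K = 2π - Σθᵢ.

Sum of angles = 760°. K = 360° - 760° = -400°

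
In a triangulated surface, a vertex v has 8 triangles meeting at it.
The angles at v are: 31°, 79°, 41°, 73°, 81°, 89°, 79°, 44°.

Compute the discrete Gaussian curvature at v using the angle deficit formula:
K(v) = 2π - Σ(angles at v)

Sum of angles = 517°. K = 360° - 517° = -157° = -157π/180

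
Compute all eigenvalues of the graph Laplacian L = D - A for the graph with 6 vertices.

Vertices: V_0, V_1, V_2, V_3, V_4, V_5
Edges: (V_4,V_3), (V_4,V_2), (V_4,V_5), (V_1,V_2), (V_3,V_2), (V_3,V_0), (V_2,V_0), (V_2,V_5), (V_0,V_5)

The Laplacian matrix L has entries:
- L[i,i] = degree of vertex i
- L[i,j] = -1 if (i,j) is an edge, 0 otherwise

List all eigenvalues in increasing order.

Degrees: deg(V_0) = 3, deg(V_1) = 1, deg(V_2) = 5, deg(V_3) = 3, deg(V_4) = 3, deg(V_5) = 3.
L = D − A with rows/columns ordered (V_0, V_1, V_2, V_3, V_4, V_5):
  [ 3,  0, -1, -1,  0, -1]
  [ 0,  1, -1,  0,  0,  0]
  [-1, -1,  5, -1, -1, -1]
  [-1,  0, -1,  3, -1,  0]
  [ 0,  0, -1, -1,  3, -1]
  [-1,  0, -1,  0, -1,  3]
Characteristic polynomial: det(λI − L) = λ(λ − 1)(λ − 3)²(λ − 5)(λ − 6).
Roots: λ = 0; (λ − 1) = 0 ⇒ λ = 1; (λ − 3) = 0 ⇒ λ = 3 (multiplicity 2); (λ − 5) = 0 ⇒ λ = 5; (λ − 6) = 0 ⇒ λ = 6.
(Check: the roots sum (with multiplicity) to 18, matching trace L = Σdeg = 2·9 = 18.)
Laplacian eigenvalues (increasing order): [0.0, 1.0, 3.0, 3.0, 5.0, 6.0]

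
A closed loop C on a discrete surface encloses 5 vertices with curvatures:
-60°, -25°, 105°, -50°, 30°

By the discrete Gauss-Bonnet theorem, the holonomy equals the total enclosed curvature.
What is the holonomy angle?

Holonomy = total enclosed curvature = (-60°) + (-25°) + 105° + (-50°) + 30° = 0°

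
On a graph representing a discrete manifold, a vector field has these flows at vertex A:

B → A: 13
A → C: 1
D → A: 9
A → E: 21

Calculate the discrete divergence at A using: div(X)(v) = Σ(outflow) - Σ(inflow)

Divergence = sum of outgoing flows = (-13) + 1 + (-9) + 21 = 0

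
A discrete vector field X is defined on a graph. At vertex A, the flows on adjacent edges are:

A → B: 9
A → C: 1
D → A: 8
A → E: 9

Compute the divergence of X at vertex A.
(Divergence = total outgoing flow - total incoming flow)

Divergence = sum of outgoing flows = 9 + 1 + (-8) + 9 = 11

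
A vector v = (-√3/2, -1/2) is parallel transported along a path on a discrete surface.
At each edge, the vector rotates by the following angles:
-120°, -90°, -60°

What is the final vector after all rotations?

Total rotation: (-120°) + (-90°) + (-60°) = -270° ≡ 90° (mod 360°). Final vector: (0.5000, -0.8660)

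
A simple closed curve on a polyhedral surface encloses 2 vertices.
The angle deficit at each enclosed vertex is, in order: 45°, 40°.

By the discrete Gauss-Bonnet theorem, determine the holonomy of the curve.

Holonomy = total enclosed curvature = 45° + 40° = 85°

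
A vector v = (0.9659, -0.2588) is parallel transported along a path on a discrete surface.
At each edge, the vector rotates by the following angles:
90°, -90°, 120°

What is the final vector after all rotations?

Total rotation: 90° + (-90°) + 120° = 120°. Final vector: (-0.2588, 0.9659)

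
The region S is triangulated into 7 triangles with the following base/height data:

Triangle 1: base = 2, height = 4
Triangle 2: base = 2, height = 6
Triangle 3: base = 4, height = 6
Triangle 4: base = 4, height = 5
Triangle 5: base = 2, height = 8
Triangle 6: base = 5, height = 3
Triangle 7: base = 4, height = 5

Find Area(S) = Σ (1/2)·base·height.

(1/2)×2×4 + (1/2)×2×6 + (1/2)×4×6 + (1/2)×4×5 + (1/2)×2×8 + (1/2)×5×3 + (1/2)×4×5 = 57.5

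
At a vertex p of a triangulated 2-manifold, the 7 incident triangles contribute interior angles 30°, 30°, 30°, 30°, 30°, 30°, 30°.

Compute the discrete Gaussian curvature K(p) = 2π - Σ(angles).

Sum of angles = 210°. K = 360° - 210° = 150° = 5π/6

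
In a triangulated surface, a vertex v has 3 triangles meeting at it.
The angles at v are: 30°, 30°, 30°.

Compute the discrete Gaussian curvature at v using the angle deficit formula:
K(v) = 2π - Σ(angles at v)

Sum of angles = 90°. K = 360° - 90° = 270°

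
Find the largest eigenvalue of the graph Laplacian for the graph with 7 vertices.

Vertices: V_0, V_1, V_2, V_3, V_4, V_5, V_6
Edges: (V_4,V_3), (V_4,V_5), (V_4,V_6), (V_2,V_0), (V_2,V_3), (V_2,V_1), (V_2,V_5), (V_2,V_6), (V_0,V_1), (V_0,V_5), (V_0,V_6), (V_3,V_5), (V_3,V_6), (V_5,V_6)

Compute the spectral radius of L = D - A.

Degrees: deg(V_0) = 4, deg(V_1) = 2, deg(V_2) = 5, deg(V_3) = 4, deg(V_4) = 3, deg(V_5) = 5, deg(V_6) = 5.
L = D − A with rows/columns ordered (V_0, V_1, V_2, V_3, V_4, V_5, V_6):
  [ 4, -1, -1,  0,  0, -1, -1]
  [-1,  2, -1,  0,  0,  0,  0]
  [-1, -1,  5, -1,  0, -1, -1]
  [ 0,  0, -1,  4, -1, -1, -1]
  [ 0,  0,  0, -1,  3, -1, -1]
  [-1,  0, -1, -1, -1,  5, -1]
  [-1,  0, -1, -1, -1, -1,  5]
Characteristic polynomial: det(λI − L) = λ(λ² − 6λ + 7)(λ² − 10λ + 23)(λ − 6)².
Roots: λ = 0; (λ² − 6λ + 7) = 0 ⇒ λ = 3 ± √2 ≈ 1.5858, 4.4142; (λ² − 10λ + 23) = 0 ⇒ λ = 5 ± √2 ≈ 3.5858, 6.4142; (λ − 6) = 0 ⇒ λ = 6 (multiplicity 2).
(Check: the roots sum (with multiplicity) to 28, matching trace L = Σdeg = 2·14 = 28.)
Laplacian eigenvalues: [0.0, 1.5858, 3.5858, 4.4142, 6.0, 6.0, 6.4142]. Largest eigenvalue (spectral radius) = 6.4142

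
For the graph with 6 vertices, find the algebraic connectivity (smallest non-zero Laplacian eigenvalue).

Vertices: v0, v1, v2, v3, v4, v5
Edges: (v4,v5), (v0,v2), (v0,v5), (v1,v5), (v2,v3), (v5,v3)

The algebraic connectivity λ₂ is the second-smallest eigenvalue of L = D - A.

Degrees: deg(v0) = 2, deg(v1) = 1, deg(v2) = 2, deg(v3) = 2, deg(v4) = 1, deg(v5) = 4.
L = D − A with rows/columns ordered (v0, v1, v2, v3, v4, v5):
  [ 2,  0, -1,  0,  0, -1]
  [ 0,  1,  0,  0,  0, -1]
  [-1,  0,  2, -1,  0,  0]
  [ 0,  0, -1,  2,  0, -1]
  [ 0,  0,  0,  0,  1, -1]
  [-1, -1,  0, -1, -1,  4]
Characteristic polynomial: det(λI − L) = λ(λ² − 6λ + 4)(λ − 1)(λ − 2)(λ − 3).
Roots: λ = 0; (λ² − 6λ + 4) = 0 ⇒ λ = 3 ± √5 ≈ 0.7639, 5.2361; (λ − 1) = 0 ⇒ λ = 1; (λ − 2) = 0 ⇒ λ = 2; (λ − 3) = 0 ⇒ λ = 3.
(Check: the roots sum (with multiplicity) to 12, matching trace L = Σdeg = 2·6 = 12.)
Laplacian eigenvalues: [0.0, 0.7639, 1.0, 2.0, 3.0, 5.2361]. Algebraic connectivity (smallest non-zero eigenvalue) = 0.7639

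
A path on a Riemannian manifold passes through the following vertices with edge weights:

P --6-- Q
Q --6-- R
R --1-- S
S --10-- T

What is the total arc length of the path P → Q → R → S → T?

Arc length = 6 + 6 + 1 + 10 = 23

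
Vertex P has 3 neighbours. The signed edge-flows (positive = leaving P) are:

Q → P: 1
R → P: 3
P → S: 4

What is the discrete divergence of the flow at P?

Divergence = sum of outgoing flows = (-1) + (-3) + 4 = 0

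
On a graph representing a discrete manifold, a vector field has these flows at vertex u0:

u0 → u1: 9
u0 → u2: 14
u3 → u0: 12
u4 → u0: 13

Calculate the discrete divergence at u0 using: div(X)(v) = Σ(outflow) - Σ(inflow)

Divergence = sum of outgoing flows = 9 + 14 + (-12) + (-13) = -2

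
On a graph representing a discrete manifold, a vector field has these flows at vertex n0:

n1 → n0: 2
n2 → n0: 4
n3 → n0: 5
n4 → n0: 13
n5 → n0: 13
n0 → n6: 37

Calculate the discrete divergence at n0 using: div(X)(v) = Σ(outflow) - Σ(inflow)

Divergence = sum of outgoing flows = (-2) + (-4) + (-5) + (-13) + (-13) + 37 = 0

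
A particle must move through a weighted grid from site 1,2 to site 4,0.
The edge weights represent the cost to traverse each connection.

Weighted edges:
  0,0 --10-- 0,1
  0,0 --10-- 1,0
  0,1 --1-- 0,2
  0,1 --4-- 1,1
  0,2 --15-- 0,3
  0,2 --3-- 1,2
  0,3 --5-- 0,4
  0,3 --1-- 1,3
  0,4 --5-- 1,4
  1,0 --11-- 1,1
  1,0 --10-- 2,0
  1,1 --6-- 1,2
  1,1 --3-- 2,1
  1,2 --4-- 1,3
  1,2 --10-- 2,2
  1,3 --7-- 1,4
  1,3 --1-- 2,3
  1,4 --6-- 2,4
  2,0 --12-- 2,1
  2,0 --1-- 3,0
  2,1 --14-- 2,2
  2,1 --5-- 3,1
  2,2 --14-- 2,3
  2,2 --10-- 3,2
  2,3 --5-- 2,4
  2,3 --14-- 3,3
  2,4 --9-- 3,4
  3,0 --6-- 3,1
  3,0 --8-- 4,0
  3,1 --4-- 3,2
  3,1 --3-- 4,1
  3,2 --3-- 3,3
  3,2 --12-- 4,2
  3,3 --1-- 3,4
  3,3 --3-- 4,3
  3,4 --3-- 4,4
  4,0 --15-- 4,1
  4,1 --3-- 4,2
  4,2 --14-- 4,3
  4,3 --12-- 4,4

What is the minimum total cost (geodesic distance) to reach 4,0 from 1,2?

Shortest path: 1,2 → 1,1 → 2,1 → 3,1 → 3,0 → 4,0, total weight = 28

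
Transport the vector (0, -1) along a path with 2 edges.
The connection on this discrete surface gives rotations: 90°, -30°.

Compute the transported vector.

Total rotation: 90° + (-30°) = 60°. Final vector: (0.8660, -0.5000)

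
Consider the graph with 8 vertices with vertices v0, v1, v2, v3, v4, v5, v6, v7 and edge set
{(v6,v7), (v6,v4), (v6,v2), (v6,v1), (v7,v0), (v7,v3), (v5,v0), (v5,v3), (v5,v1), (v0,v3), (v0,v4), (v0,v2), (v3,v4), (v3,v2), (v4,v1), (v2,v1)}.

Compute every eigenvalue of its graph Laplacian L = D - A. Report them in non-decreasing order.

Degrees: deg(v0) = 5, deg(v1) = 4, deg(v2) = 4, deg(v3) = 5, deg(v4) = 4, deg(v5) = 3, deg(v6) = 4, deg(v7) = 3.
L = D − A with rows/columns ordered (v0, v1, v2, v3, v4, v5, v6, v7):
  [ 5,  0, -1, -1, -1, -1,  0, -1]
  [ 0,  4, -1,  0, -1, -1, -1,  0]
  [-1, -1,  4, -1,  0,  0, -1,  0]
  [-1,  0, -1,  5, -1, -1,  0, -1]
  [-1, -1,  0, -1,  4,  0, -1,  0]
  [-1, -1,  0, -1,  0,  3,  0,  0]
  [ 0, -1, -1,  0, -1,  0,  4, -1]
  [-1,  0,  0, -1,  0,  0, -1,  3]
Characteristic polynomial: det(λI − L) = λ(λ² − 8λ + 14)(λ² − 10λ + 20)(λ − 4)²(λ − 6).
Roots: λ = 0; (λ² − 8λ + 14) = 0 ⇒ λ = 4 ± √2 ≈ 2.5858, 5.4142; (λ² − 10λ + 20) = 0 ⇒ λ = 5 ± √5 ≈ 2.7639, 7.2361; (λ − 4) = 0 ⇒ λ = 4 (multiplicity 2); (λ − 6) = 0 ⇒ λ = 6.
(Check: the roots sum (with multiplicity) to 32, matching trace L = Σdeg = 2·16 = 32.)
Laplacian eigenvalues (increasing order): [0.0, 2.5858, 2.7639, 4.0, 4.0, 5.4142, 6.0, 7.2361]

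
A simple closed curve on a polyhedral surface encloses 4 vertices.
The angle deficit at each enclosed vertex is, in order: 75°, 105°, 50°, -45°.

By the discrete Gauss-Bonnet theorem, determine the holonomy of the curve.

Holonomy = total enclosed curvature = 75° + 105° + 50° + (-45°) = 185°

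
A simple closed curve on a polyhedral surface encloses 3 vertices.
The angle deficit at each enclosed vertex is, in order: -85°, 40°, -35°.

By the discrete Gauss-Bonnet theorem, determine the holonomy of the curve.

Holonomy = total enclosed curvature = (-85°) + 40° + (-35°) = -80°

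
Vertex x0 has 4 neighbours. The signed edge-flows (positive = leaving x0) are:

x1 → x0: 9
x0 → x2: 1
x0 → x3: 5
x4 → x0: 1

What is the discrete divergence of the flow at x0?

Divergence = sum of outgoing flows = (-9) + 1 + 5 + (-1) = -4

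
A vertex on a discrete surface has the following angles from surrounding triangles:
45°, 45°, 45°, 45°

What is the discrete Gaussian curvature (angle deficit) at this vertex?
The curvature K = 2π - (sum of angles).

Sum of angles = 180°. K = 360° - 180° = 180° = π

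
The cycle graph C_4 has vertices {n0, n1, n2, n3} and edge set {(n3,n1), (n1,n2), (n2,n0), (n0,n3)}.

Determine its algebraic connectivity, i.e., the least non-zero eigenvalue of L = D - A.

The cycle graph C_n has Laplacian eigenvalues λ_k = 2 − 2cos(2πk/n), k = 0, 1, …, n−1. Here n = 4:
k=0: 2 − 2cos(0) = 0.0; k=1: 2 − 2cos(π/2) = 2.0; k=2: 2 − 2cos(π) = 4.0; k=3: 2 − 2cos(3π/2) = 2.0.
Laplacian eigenvalues: [0.0, 2.0, 2.0, 4.0]. Algebraic connectivity (smallest non-zero eigenvalue) = 2.0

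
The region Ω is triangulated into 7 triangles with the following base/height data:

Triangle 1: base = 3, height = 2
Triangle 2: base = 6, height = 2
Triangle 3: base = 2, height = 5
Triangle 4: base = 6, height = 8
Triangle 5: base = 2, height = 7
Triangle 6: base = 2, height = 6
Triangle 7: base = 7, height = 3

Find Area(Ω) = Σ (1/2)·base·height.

(1/2)×3×2 + (1/2)×6×2 + (1/2)×2×5 + (1/2)×6×8 + (1/2)×2×7 + (1/2)×2×6 + (1/2)×7×3 = 61.5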